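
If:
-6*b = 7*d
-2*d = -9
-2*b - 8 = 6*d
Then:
No Solution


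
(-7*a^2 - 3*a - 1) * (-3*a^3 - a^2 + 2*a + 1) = 21*a^5 + 16*a^4 - 8*a^3 - 12*a^2 - 5*a - 1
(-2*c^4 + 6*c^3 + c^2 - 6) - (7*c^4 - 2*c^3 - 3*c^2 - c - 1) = -9*c^4 + 8*c^3 + 4*c^2 + c - 5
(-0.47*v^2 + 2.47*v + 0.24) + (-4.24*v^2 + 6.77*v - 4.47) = -4.71*v^2 + 9.24*v - 4.23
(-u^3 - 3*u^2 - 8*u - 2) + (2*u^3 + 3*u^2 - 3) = u^3 - 8*u - 5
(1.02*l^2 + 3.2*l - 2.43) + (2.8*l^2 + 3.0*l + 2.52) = 3.82*l^2 + 6.2*l + 0.0899999999999999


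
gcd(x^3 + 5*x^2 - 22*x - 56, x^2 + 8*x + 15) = 1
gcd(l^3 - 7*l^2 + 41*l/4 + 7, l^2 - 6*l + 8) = l - 4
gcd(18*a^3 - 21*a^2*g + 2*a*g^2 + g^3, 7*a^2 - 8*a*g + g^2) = a - g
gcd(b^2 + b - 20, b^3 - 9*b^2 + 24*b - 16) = b - 4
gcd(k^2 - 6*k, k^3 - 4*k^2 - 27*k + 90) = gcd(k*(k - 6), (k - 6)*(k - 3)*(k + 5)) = k - 6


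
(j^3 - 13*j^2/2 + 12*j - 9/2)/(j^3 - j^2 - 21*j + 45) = (j - 1/2)/(j + 5)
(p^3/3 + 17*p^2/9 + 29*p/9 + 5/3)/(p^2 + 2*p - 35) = (3*p^3 + 17*p^2 + 29*p + 15)/(9*(p^2 + 2*p - 35))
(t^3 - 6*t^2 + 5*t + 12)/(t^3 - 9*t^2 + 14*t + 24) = (t - 3)/(t - 6)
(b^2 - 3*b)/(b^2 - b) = (b - 3)/(b - 1)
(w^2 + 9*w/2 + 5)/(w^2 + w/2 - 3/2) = (2*w^2 + 9*w + 10)/(2*w^2 + w - 3)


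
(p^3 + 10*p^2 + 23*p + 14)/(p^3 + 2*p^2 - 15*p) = (p^3 + 10*p^2 + 23*p + 14)/(p*(p^2 + 2*p - 15))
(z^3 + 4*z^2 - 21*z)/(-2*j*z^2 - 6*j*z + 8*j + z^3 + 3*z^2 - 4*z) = z*(-z^2 - 4*z + 21)/(2*j*z^2 + 6*j*z - 8*j - z^3 - 3*z^2 + 4*z)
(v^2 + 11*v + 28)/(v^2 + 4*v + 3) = (v^2 + 11*v + 28)/(v^2 + 4*v + 3)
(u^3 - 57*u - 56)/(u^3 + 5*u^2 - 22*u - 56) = (u^2 - 7*u - 8)/(u^2 - 2*u - 8)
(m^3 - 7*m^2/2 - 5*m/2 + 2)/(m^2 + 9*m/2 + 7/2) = (2*m^2 - 9*m + 4)/(2*m + 7)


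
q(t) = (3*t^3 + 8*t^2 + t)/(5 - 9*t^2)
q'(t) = 18*t*(3*t^3 + 8*t^2 + t)/(5 - 9*t^2)^2 + (9*t^2 + 16*t + 1)/(5 - 9*t^2)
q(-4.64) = 0.70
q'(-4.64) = -0.33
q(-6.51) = 1.32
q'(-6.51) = -0.33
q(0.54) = 1.41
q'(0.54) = 10.92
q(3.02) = -2.06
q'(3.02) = -0.25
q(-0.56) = 0.65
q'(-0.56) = -5.38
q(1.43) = -1.98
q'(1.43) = 0.65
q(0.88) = -4.63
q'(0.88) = 26.04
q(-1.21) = -0.63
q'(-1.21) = -1.06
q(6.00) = -2.95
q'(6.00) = -0.32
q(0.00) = 0.00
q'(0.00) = 0.20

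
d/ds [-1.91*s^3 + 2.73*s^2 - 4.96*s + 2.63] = -5.73*s^2 + 5.46*s - 4.96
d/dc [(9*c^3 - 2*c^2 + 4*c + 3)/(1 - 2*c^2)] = (-18*c^4 + 35*c^2 + 8*c + 4)/(4*c^4 - 4*c^2 + 1)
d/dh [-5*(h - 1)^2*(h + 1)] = -15*h^2 + 10*h + 5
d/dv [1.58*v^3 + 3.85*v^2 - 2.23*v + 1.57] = 4.74*v^2 + 7.7*v - 2.23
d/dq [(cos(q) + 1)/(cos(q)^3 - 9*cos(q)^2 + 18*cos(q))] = 2*(cos(q)^3 - 3*cos(q)^2 - 9*cos(q) + 9)*sin(q)/((cos(q) - 6)^2*(cos(q) - 3)^2*cos(q)^2)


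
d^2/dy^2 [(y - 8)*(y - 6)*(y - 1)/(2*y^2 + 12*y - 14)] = 195/(y^3 + 21*y^2 + 147*y + 343)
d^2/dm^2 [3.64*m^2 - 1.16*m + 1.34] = 7.28000000000000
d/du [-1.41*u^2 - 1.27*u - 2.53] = -2.82*u - 1.27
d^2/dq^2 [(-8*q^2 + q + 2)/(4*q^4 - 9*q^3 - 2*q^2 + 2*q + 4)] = 2*(-384*q^8 + 960*q^7 - 680*q^6 - 477*q^5 + 1962*q^4 - 1866*q^3 - 252*q^2 + 216*q - 112)/(64*q^12 - 432*q^11 + 876*q^10 - 201*q^9 - 678*q^8 - 582*q^7 + 1036*q^6 + 540*q^5 - 216*q^4 - 520*q^3 - 48*q^2 + 96*q + 64)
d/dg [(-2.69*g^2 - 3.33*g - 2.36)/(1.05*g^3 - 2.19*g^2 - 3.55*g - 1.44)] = (2.8245*g^4 + 6.993*g^3 + 9.6908*g^2 - 2.5896*g - 3.5828)/(1.1025*g^6 - 4.599*g^5 - 2.6589*g^4 + 12.525*g^3 + 18.9097*g^2 + 10.224*g + 2.0736)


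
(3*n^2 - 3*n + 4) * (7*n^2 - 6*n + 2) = 21*n^4 - 39*n^3 + 52*n^2 - 30*n + 8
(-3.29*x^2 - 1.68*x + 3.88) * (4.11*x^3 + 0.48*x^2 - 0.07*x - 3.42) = -13.5219*x^5 - 8.484*x^4 + 15.3707*x^3 + 13.2318*x^2 + 5.474*x - 13.2696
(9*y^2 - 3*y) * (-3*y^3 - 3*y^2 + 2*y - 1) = -27*y^5 - 18*y^4 + 27*y^3 - 15*y^2 + 3*y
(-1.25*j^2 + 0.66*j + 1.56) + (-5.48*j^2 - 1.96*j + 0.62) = -6.73*j^2 - 1.3*j + 2.18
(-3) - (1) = -4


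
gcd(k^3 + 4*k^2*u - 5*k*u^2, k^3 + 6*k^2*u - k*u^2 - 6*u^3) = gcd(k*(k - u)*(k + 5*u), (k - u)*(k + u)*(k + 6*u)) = -k + u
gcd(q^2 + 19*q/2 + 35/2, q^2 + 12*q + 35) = q + 7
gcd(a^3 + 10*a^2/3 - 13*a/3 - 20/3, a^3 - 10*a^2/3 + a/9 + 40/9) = a^2 - 2*a/3 - 5/3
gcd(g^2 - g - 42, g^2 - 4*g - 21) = g - 7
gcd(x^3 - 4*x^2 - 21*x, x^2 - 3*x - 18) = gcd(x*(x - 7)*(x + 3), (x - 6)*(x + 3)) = x + 3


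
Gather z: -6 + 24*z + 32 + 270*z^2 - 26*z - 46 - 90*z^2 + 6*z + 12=180*z^2 + 4*z - 8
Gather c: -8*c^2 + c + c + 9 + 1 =-8*c^2 + 2*c + 10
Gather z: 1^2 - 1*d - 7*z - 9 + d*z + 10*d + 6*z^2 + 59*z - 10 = 9*d + 6*z^2 + z*(d + 52) - 18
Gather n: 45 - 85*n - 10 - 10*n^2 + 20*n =-10*n^2 - 65*n + 35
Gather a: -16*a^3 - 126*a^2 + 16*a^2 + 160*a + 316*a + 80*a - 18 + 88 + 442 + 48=-16*a^3 - 110*a^2 + 556*a + 560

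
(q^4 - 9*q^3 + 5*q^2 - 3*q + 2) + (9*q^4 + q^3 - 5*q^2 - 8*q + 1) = 10*q^4 - 8*q^3 - 11*q + 3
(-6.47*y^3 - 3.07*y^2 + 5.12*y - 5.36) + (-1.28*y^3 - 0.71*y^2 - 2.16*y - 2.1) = -7.75*y^3 - 3.78*y^2 + 2.96*y - 7.46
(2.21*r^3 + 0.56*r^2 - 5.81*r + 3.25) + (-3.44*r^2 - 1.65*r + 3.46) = 2.21*r^3 - 2.88*r^2 - 7.46*r + 6.71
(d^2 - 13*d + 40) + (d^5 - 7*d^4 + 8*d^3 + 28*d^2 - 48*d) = d^5 - 7*d^4 + 8*d^3 + 29*d^2 - 61*d + 40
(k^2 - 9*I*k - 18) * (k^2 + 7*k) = k^4 + 7*k^3 - 9*I*k^3 - 18*k^2 - 63*I*k^2 - 126*k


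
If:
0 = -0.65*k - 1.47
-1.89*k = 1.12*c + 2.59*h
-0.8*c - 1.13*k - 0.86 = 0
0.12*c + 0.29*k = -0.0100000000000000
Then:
No Solution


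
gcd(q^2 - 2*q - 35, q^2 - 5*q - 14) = q - 7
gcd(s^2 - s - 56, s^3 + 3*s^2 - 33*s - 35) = s + 7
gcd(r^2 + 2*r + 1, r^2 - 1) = r + 1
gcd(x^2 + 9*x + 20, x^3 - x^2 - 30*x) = x + 5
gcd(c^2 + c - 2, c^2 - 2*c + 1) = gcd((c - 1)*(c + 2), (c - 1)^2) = c - 1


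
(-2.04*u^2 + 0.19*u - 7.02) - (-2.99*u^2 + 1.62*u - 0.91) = 0.95*u^2 - 1.43*u - 6.11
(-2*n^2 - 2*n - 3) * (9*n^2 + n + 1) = -18*n^4 - 20*n^3 - 31*n^2 - 5*n - 3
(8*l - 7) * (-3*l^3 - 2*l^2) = -24*l^4 + 5*l^3 + 14*l^2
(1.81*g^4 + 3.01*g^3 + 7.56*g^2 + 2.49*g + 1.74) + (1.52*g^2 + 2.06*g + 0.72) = 1.81*g^4 + 3.01*g^3 + 9.08*g^2 + 4.55*g + 2.46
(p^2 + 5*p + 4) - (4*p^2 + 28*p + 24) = -3*p^2 - 23*p - 20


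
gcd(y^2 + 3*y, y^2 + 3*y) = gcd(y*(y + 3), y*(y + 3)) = y^2 + 3*y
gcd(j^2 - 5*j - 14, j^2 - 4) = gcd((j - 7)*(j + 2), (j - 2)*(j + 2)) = j + 2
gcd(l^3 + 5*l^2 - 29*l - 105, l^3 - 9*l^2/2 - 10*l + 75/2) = l^2 - 2*l - 15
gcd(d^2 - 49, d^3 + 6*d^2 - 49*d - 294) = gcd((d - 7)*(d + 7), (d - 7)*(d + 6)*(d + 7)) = d^2 - 49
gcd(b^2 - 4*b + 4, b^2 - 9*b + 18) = 1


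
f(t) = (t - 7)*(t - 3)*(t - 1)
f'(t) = (t - 7)*(t - 3) + (t - 7)*(t - 1) + (t - 3)*(t - 1) = 3*t^2 - 22*t + 31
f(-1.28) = -80.80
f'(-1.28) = 64.08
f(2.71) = 2.13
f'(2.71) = -6.59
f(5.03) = -16.12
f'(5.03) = -3.76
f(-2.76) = -211.38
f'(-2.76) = 114.57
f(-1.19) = -75.15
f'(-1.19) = 61.43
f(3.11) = -0.90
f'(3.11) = -8.40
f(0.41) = -10.07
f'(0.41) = 22.48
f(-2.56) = -189.23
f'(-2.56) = 106.98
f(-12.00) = -3705.00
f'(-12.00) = 727.00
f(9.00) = 96.00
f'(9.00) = 76.00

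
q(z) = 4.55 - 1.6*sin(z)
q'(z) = -1.6*cos(z)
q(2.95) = 4.25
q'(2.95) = 1.57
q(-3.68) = 3.73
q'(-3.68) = 1.37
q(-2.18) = 5.86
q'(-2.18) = 0.92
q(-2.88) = 4.96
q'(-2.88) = 1.55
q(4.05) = 5.81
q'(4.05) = 0.98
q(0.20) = 4.23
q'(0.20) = -1.57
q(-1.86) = 6.08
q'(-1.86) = 0.46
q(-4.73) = 2.95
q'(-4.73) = -0.03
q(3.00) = 4.32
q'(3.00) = 1.58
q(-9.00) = 5.21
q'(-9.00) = 1.46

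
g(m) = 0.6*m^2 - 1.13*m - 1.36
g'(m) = 1.2*m - 1.13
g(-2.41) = 4.85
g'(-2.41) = -4.02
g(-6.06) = 27.52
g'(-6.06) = -8.40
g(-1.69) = 2.26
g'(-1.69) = -3.16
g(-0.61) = -0.45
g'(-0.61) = -1.86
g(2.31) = -0.77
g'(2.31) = 1.64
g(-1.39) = 1.37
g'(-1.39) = -2.80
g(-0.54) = -0.57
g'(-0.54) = -1.78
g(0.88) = -1.89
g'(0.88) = -0.07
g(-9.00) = 57.41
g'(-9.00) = -11.93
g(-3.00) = 7.43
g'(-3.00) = -4.73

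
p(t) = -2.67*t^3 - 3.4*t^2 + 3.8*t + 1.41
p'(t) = -8.01*t^2 - 6.8*t + 3.8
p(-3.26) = 45.39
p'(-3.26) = -59.16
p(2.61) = -59.30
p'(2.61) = -68.51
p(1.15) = -2.78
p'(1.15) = -14.61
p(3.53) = -144.99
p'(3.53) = -120.02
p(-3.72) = 77.67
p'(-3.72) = -81.75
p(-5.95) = 420.85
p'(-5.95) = -239.31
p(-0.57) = -1.37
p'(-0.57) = 5.07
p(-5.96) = 423.25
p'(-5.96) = -240.20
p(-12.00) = 4079.97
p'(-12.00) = -1068.04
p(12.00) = -5056.35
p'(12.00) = -1231.24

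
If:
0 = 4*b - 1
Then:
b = 1/4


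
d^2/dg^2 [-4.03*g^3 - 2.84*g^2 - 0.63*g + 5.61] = -24.18*g - 5.68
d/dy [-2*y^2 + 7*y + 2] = 7 - 4*y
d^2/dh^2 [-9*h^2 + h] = -18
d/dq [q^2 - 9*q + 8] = 2*q - 9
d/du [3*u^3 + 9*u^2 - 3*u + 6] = 9*u^2 + 18*u - 3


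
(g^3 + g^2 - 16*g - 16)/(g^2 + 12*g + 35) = (g^3 + g^2 - 16*g - 16)/(g^2 + 12*g + 35)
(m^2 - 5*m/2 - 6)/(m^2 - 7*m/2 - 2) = (2*m + 3)/(2*m + 1)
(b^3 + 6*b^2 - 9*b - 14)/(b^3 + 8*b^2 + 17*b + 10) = (b^2 + 5*b - 14)/(b^2 + 7*b + 10)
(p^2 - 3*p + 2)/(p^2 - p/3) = 3*(p^2 - 3*p + 2)/(p*(3*p - 1))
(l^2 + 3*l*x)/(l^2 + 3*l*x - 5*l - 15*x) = l/(l - 5)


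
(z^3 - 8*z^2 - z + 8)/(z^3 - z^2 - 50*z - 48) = (z - 1)/(z + 6)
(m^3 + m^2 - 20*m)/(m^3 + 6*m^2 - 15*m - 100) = m/(m + 5)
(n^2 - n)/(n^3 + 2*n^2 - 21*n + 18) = n/(n^2 + 3*n - 18)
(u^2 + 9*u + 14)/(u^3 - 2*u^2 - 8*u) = (u + 7)/(u*(u - 4))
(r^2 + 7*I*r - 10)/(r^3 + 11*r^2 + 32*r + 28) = (r^2 + 7*I*r - 10)/(r^3 + 11*r^2 + 32*r + 28)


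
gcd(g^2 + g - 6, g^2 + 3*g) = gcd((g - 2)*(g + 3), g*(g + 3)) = g + 3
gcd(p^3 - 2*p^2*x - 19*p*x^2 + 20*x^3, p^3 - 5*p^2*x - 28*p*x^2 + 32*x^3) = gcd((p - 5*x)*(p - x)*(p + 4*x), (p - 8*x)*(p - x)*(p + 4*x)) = -p^2 - 3*p*x + 4*x^2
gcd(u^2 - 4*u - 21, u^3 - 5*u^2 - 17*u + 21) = u^2 - 4*u - 21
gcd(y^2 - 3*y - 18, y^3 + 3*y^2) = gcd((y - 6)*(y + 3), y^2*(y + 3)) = y + 3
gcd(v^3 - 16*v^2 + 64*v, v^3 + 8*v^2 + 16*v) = v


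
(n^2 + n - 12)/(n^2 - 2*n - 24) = (n - 3)/(n - 6)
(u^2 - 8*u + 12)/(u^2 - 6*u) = (u - 2)/u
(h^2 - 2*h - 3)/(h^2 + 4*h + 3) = (h - 3)/(h + 3)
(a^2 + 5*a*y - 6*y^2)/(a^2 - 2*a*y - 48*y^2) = (-a + y)/(-a + 8*y)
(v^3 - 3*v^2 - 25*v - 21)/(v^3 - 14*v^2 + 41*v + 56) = (v + 3)/(v - 8)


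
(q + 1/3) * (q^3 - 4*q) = q^4 + q^3/3 - 4*q^2 - 4*q/3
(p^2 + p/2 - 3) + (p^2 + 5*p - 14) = 2*p^2 + 11*p/2 - 17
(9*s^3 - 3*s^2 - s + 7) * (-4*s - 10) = -36*s^4 - 78*s^3 + 34*s^2 - 18*s - 70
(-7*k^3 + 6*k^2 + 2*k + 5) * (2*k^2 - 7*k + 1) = -14*k^5 + 61*k^4 - 45*k^3 + 2*k^2 - 33*k + 5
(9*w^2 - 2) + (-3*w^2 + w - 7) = 6*w^2 + w - 9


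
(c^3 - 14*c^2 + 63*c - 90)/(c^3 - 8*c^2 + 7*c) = (c^3 - 14*c^2 + 63*c - 90)/(c*(c^2 - 8*c + 7))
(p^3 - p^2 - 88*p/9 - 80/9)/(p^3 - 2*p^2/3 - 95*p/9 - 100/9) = (3*p + 4)/(3*p + 5)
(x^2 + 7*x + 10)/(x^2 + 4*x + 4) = (x + 5)/(x + 2)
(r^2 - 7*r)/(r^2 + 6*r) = (r - 7)/(r + 6)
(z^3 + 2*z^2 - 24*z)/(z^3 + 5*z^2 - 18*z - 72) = z/(z + 3)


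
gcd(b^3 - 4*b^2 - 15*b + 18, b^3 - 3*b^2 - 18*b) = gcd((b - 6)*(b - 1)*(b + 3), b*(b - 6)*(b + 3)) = b^2 - 3*b - 18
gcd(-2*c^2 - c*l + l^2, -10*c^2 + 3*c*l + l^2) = 2*c - l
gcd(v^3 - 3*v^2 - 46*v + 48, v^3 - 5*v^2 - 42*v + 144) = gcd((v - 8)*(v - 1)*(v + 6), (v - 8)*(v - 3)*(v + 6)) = v^2 - 2*v - 48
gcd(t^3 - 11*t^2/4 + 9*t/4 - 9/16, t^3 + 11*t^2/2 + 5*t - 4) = t - 1/2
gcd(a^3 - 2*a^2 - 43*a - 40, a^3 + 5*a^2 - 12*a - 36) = 1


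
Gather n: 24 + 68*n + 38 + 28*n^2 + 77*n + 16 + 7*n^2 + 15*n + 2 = 35*n^2 + 160*n + 80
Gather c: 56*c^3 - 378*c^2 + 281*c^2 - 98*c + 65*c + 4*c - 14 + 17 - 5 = 56*c^3 - 97*c^2 - 29*c - 2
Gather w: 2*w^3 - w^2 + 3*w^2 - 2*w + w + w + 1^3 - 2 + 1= 2*w^3 + 2*w^2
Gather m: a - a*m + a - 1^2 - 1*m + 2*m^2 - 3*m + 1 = 2*a + 2*m^2 + m*(-a - 4)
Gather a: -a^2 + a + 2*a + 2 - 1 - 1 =-a^2 + 3*a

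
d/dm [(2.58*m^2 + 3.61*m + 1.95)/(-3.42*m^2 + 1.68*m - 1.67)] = (16.6806*m^2 + 4.7208*m - 9.3047)/(11.6964*m^4 - 11.4912*m^3 + 14.2452*m^2 - 5.6112*m + 2.7889)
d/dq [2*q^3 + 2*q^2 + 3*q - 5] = 6*q^2 + 4*q + 3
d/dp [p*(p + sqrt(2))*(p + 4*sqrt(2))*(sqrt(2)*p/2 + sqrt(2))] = 2*sqrt(2)*p^3 + 3*sqrt(2)*p^2 + 15*p^2 + 8*sqrt(2)*p + 20*p + 8*sqrt(2)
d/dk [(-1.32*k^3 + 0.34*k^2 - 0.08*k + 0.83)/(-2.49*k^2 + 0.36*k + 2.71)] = (3.2868*k^4 - 0.9504*k^3 - 10.8084*k^2 + 5.9762*k - 0.5156)/(6.2001*k^4 - 1.7928*k^3 - 13.3662*k^2 + 1.9512*k + 7.3441)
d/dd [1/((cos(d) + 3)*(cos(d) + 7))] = 2*(cos(d) + 5)*sin(d)/((cos(d) + 3)^2*(cos(d) + 7)^2)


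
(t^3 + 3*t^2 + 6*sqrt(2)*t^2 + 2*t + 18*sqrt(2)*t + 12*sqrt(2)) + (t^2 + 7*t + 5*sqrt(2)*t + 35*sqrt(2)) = t^3 + 4*t^2 + 6*sqrt(2)*t^2 + 9*t + 23*sqrt(2)*t + 47*sqrt(2)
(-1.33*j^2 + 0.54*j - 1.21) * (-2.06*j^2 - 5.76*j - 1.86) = 2.7398*j^4 + 6.5484*j^3 + 1.856*j^2 + 5.9652*j + 2.2506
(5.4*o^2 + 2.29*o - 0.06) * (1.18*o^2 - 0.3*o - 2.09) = 6.372*o^4 + 1.0822*o^3 - 12.0438*o^2 - 4.7681*o + 0.1254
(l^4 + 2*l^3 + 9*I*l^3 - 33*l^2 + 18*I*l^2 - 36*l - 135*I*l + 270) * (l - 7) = l^5 - 5*l^4 + 9*I*l^4 - 47*l^3 - 45*I*l^3 + 195*l^2 - 261*I*l^2 + 522*l + 945*I*l - 1890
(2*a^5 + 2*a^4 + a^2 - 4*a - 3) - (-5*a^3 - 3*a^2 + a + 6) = 2*a^5 + 2*a^4 + 5*a^3 + 4*a^2 - 5*a - 9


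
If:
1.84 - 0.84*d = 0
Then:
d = 2.19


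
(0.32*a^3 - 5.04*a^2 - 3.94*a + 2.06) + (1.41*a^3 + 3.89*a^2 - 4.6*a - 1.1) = 1.73*a^3 - 1.15*a^2 - 8.54*a + 0.96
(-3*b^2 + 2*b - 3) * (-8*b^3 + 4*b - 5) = 24*b^5 - 16*b^4 + 12*b^3 + 23*b^2 - 22*b + 15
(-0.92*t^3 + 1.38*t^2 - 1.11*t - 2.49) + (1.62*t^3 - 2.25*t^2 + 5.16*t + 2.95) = 0.7*t^3 - 0.87*t^2 + 4.05*t + 0.46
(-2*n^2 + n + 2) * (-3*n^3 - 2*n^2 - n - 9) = 6*n^5 + n^4 - 6*n^3 + 13*n^2 - 11*n - 18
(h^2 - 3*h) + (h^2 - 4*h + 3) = 2*h^2 - 7*h + 3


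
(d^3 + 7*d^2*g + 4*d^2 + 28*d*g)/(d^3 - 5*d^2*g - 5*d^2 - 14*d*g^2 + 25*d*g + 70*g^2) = d*(d^2 + 7*d*g + 4*d + 28*g)/(d^3 - 5*d^2*g - 5*d^2 - 14*d*g^2 + 25*d*g + 70*g^2)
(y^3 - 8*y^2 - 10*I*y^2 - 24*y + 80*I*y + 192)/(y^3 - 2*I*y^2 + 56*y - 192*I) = (y - 8)/(y + 8*I)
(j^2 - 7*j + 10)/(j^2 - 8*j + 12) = (j - 5)/(j - 6)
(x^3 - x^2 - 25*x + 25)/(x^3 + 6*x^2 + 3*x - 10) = (x - 5)/(x + 2)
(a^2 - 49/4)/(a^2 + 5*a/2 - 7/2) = (a - 7/2)/(a - 1)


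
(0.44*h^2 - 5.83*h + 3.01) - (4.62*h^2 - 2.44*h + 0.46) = -4.18*h^2 - 3.39*h + 2.55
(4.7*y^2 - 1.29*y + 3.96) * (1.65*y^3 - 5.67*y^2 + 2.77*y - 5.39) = 7.755*y^5 - 28.7775*y^4 + 26.8673*y^3 - 51.3595*y^2 + 17.9223*y - 21.3444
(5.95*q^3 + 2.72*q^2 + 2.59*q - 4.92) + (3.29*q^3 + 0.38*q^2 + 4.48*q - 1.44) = 9.24*q^3 + 3.1*q^2 + 7.07*q - 6.36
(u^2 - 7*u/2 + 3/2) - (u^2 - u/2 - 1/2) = 2 - 3*u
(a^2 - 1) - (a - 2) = a^2 - a + 1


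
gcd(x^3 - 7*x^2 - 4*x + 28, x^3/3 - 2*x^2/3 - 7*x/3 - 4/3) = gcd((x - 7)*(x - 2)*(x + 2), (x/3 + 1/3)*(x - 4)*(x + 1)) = 1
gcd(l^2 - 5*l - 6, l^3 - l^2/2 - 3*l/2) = l + 1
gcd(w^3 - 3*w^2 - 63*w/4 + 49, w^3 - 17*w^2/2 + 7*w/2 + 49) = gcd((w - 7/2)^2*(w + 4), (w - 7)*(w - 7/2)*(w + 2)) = w - 7/2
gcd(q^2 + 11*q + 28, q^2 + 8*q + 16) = q + 4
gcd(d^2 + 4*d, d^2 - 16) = d + 4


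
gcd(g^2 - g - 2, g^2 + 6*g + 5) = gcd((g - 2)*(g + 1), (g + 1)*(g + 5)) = g + 1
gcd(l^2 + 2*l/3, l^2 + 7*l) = l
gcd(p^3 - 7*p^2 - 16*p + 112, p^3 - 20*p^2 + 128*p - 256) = p - 4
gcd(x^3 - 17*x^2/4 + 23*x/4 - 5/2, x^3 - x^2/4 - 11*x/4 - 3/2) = x - 2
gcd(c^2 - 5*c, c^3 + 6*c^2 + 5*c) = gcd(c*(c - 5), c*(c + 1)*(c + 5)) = c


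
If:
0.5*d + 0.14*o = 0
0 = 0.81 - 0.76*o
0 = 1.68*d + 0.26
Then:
No Solution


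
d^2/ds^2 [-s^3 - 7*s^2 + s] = -6*s - 14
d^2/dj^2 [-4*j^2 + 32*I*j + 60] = -8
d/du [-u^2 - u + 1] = -2*u - 1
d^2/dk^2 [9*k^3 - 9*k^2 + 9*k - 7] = 54*k - 18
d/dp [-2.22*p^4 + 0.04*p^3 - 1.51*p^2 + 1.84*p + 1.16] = -8.88*p^3 + 0.12*p^2 - 3.02*p + 1.84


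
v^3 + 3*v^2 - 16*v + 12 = (v - 2)*(v - 1)*(v + 6)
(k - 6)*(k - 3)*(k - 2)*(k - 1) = k^4 - 12*k^3 + 47*k^2 - 72*k + 36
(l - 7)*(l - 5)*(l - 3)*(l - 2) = l^4 - 17*l^3 + 101*l^2 - 247*l + 210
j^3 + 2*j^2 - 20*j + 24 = (j - 2)^2*(j + 6)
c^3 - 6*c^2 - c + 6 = (c - 6)*(c - 1)*(c + 1)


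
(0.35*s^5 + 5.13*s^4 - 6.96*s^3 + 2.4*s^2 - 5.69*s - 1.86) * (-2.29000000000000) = -0.8015*s^5 - 11.7477*s^4 + 15.9384*s^3 - 5.496*s^2 + 13.0301*s + 4.2594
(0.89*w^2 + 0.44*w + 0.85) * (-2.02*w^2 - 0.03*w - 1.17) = -1.7978*w^4 - 0.9155*w^3 - 2.7715*w^2 - 0.5403*w - 0.9945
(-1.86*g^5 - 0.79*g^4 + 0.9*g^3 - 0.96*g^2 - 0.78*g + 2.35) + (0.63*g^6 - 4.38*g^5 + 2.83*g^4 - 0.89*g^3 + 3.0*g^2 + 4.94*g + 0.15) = 0.63*g^6 - 6.24*g^5 + 2.04*g^4 + 0.01*g^3 + 2.04*g^2 + 4.16*g + 2.5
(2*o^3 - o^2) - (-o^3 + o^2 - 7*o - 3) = 3*o^3 - 2*o^2 + 7*o + 3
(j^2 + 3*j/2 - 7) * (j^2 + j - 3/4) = j^4 + 5*j^3/2 - 25*j^2/4 - 65*j/8 + 21/4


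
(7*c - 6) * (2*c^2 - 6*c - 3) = 14*c^3 - 54*c^2 + 15*c + 18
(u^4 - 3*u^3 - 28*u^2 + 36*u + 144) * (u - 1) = u^5 - 4*u^4 - 25*u^3 + 64*u^2 + 108*u - 144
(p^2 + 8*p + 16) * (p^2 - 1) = p^4 + 8*p^3 + 15*p^2 - 8*p - 16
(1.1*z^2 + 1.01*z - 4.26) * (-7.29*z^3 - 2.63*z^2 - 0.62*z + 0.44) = -8.019*z^5 - 10.2559*z^4 + 27.7171*z^3 + 11.0616*z^2 + 3.0856*z - 1.8744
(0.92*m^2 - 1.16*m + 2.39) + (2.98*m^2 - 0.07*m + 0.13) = 3.9*m^2 - 1.23*m + 2.52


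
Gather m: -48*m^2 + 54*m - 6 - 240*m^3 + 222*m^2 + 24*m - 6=-240*m^3 + 174*m^2 + 78*m - 12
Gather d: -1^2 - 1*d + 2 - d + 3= 4 - 2*d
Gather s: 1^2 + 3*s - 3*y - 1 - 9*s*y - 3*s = -9*s*y - 3*y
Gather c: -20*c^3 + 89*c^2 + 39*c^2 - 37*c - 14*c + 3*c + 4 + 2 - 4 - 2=-20*c^3 + 128*c^2 - 48*c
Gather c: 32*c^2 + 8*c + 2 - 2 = 32*c^2 + 8*c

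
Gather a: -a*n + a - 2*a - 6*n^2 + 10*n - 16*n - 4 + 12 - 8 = a*(-n - 1) - 6*n^2 - 6*n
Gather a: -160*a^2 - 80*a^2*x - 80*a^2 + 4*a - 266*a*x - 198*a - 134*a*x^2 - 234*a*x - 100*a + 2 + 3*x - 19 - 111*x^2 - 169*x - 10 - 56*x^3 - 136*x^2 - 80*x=a^2*(-80*x - 240) + a*(-134*x^2 - 500*x - 294) - 56*x^3 - 247*x^2 - 246*x - 27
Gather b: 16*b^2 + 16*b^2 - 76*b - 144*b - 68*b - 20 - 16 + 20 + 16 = 32*b^2 - 288*b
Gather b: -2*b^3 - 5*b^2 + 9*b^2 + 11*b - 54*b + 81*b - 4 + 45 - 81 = -2*b^3 + 4*b^2 + 38*b - 40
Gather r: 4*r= 4*r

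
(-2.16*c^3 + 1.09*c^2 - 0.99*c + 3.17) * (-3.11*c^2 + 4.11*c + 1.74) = 6.7176*c^5 - 12.2675*c^4 + 3.8004*c^3 - 12.031*c^2 + 11.3061*c + 5.5158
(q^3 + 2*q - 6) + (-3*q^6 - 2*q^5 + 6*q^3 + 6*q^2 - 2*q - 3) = -3*q^6 - 2*q^5 + 7*q^3 + 6*q^2 - 9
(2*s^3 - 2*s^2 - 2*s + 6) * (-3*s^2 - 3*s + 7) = -6*s^5 + 26*s^3 - 26*s^2 - 32*s + 42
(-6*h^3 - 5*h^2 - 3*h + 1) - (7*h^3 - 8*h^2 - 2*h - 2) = -13*h^3 + 3*h^2 - h + 3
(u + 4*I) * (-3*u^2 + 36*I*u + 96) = -3*u^3 + 24*I*u^2 - 48*u + 384*I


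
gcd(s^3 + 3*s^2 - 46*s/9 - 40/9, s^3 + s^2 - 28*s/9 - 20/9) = s^2 - s - 10/9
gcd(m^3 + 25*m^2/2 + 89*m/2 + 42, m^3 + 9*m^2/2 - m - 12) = m + 4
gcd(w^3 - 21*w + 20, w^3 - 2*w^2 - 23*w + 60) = w^2 + w - 20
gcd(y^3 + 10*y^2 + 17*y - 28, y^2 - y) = y - 1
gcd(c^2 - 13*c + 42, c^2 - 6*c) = c - 6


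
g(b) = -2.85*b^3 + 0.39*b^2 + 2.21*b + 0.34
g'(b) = -8.55*b^2 + 0.78*b + 2.21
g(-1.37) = 5.37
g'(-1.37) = -14.91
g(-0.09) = 0.15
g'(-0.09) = 2.07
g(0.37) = 1.07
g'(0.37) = 1.33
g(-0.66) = -0.13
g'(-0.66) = -2.03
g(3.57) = -116.47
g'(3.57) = -103.97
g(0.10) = 0.56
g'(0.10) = 2.20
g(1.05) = -0.21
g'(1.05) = -6.40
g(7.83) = -1326.58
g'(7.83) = -515.87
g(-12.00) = 4954.78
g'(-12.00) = -1238.35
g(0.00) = 0.34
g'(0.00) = 2.21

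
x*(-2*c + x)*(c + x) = -2*c^2*x - c*x^2 + x^3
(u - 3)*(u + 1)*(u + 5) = u^3 + 3*u^2 - 13*u - 15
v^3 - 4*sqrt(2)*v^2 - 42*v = v*(v - 7*sqrt(2))*(v + 3*sqrt(2))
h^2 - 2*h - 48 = (h - 8)*(h + 6)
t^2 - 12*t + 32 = (t - 8)*(t - 4)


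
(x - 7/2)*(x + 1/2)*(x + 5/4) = x^3 - 7*x^2/4 - 11*x/2 - 35/16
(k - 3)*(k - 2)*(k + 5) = k^3 - 19*k + 30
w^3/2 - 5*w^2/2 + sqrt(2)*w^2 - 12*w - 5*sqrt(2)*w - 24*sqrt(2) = (w/2 + sqrt(2))*(w - 8)*(w + 3)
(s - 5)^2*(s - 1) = s^3 - 11*s^2 + 35*s - 25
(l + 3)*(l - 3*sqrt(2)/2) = l^2 - 3*sqrt(2)*l/2 + 3*l - 9*sqrt(2)/2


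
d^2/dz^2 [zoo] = 0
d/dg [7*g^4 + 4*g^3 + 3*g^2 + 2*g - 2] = 28*g^3 + 12*g^2 + 6*g + 2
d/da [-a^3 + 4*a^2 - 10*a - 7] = -3*a^2 + 8*a - 10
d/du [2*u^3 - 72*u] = 6*u^2 - 72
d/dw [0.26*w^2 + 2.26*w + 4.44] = 0.52*w + 2.26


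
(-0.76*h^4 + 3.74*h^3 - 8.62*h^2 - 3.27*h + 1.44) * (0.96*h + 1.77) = -0.7296*h^5 + 2.2452*h^4 - 1.6554*h^3 - 18.3966*h^2 - 4.4055*h + 2.5488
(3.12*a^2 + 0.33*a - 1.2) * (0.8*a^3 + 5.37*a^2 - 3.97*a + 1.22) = 2.496*a^5 + 17.0184*a^4 - 11.5743*a^3 - 3.9477*a^2 + 5.1666*a - 1.464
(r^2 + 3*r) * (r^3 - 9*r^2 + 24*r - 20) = r^5 - 6*r^4 - 3*r^3 + 52*r^2 - 60*r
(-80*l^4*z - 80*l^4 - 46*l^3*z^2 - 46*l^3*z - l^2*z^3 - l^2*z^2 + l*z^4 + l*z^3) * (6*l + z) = -480*l^5*z - 480*l^5 - 356*l^4*z^2 - 356*l^4*z - 52*l^3*z^3 - 52*l^3*z^2 + 5*l^2*z^4 + 5*l^2*z^3 + l*z^5 + l*z^4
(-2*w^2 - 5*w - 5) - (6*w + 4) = -2*w^2 - 11*w - 9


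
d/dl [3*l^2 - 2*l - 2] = 6*l - 2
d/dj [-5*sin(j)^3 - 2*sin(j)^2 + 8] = -(15*sin(j) + 4)*sin(j)*cos(j)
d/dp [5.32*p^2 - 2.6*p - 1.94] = 10.64*p - 2.6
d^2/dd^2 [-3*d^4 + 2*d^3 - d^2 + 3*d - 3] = -36*d^2 + 12*d - 2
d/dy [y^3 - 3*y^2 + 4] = 3*y*(y - 2)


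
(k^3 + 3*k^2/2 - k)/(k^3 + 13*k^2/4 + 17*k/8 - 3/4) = 4*k*(2*k - 1)/(8*k^2 + 10*k - 3)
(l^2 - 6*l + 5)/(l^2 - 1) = (l - 5)/(l + 1)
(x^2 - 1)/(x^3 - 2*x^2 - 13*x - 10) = (x - 1)/(x^2 - 3*x - 10)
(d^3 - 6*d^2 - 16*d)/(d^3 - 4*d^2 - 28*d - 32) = d/(d + 2)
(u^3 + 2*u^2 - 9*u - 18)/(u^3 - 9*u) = (u + 2)/u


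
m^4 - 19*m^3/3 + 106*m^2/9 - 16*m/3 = m*(m - 3)*(m - 8/3)*(m - 2/3)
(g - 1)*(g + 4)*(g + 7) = g^3 + 10*g^2 + 17*g - 28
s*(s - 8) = s^2 - 8*s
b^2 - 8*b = b*(b - 8)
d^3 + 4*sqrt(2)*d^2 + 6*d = d*(d + sqrt(2))*(d + 3*sqrt(2))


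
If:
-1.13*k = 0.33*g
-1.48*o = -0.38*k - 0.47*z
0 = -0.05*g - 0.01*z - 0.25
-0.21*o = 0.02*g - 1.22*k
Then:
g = 61.54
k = -17.97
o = -110.27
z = -332.71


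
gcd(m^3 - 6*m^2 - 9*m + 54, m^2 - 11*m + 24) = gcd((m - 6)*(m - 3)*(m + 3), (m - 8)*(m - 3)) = m - 3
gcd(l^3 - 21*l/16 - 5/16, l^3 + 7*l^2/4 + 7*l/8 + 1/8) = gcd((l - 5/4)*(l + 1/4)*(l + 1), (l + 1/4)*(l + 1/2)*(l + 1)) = l^2 + 5*l/4 + 1/4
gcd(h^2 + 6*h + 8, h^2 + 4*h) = h + 4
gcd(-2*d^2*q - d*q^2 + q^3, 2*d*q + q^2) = q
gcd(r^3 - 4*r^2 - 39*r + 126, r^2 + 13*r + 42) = r + 6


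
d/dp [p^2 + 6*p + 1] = 2*p + 6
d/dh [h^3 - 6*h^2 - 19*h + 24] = 3*h^2 - 12*h - 19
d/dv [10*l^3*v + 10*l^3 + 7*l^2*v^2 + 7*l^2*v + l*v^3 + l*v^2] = l*(10*l^2 + 14*l*v + 7*l + 3*v^2 + 2*v)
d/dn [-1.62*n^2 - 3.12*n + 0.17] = -3.24*n - 3.12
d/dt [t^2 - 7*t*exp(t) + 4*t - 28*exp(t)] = -7*t*exp(t) + 2*t - 35*exp(t) + 4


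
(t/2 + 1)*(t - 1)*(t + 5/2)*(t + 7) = t^4/2 + 21*t^3/4 + 25*t^2/2 - 3*t/4 - 35/2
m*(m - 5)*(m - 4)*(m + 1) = m^4 - 8*m^3 + 11*m^2 + 20*m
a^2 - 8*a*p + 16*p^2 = (a - 4*p)^2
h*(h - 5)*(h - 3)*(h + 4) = h^4 - 4*h^3 - 17*h^2 + 60*h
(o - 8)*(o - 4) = o^2 - 12*o + 32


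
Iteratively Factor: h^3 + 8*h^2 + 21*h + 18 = (h + 3)*(h^2 + 5*h + 6) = (h + 3)^2*(h + 2)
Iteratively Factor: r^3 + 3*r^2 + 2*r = (r + 2)*(r^2 + r) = (r + 1)*(r + 2)*(r)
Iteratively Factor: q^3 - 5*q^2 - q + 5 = (q + 1)*(q^2 - 6*q + 5) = (q - 5)*(q + 1)*(q - 1)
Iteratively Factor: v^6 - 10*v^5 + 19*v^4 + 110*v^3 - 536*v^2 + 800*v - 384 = (v - 2)*(v^5 - 8*v^4 + 3*v^3 + 116*v^2 - 304*v + 192) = (v - 4)*(v - 2)*(v^4 - 4*v^3 - 13*v^2 + 64*v - 48) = (v - 4)^2*(v - 2)*(v^3 - 13*v + 12) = (v - 4)^2*(v - 2)*(v - 1)*(v^2 + v - 12) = (v - 4)^2*(v - 3)*(v - 2)*(v - 1)*(v + 4)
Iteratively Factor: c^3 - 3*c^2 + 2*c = (c - 1)*(c^2 - 2*c) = (c - 2)*(c - 1)*(c)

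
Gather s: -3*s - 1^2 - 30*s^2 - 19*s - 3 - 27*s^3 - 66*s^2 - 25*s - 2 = -27*s^3 - 96*s^2 - 47*s - 6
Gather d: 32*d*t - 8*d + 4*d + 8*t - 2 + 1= d*(32*t - 4) + 8*t - 1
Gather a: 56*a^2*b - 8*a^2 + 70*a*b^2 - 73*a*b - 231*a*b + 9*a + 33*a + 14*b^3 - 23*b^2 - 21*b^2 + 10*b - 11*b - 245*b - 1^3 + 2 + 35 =a^2*(56*b - 8) + a*(70*b^2 - 304*b + 42) + 14*b^3 - 44*b^2 - 246*b + 36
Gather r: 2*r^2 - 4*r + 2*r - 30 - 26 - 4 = 2*r^2 - 2*r - 60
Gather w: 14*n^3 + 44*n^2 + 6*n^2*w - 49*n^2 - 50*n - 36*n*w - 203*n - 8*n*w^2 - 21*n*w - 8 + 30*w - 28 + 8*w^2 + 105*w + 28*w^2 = 14*n^3 - 5*n^2 - 253*n + w^2*(36 - 8*n) + w*(6*n^2 - 57*n + 135) - 36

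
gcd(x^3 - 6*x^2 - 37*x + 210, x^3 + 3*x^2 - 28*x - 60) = x^2 + x - 30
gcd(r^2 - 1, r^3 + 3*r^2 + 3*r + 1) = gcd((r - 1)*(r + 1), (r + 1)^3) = r + 1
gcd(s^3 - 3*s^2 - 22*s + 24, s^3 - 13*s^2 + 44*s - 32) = s - 1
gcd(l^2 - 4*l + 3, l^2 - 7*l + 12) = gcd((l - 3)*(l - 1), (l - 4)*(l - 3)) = l - 3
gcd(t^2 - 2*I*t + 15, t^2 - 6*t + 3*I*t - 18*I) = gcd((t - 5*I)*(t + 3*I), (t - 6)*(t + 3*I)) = t + 3*I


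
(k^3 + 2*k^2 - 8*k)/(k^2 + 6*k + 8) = k*(k - 2)/(k + 2)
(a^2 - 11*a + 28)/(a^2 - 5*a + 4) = (a - 7)/(a - 1)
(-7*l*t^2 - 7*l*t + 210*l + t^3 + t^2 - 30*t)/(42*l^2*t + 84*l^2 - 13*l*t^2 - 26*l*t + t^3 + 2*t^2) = (t^2 + t - 30)/(-6*l*t - 12*l + t^2 + 2*t)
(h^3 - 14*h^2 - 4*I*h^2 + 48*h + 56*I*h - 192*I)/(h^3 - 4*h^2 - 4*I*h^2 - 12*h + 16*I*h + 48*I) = (h - 8)/(h + 2)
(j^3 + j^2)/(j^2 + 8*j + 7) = j^2/(j + 7)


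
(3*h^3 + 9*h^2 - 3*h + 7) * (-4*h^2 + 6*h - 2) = -12*h^5 - 18*h^4 + 60*h^3 - 64*h^2 + 48*h - 14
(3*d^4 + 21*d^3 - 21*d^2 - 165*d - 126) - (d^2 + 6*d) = 3*d^4 + 21*d^3 - 22*d^2 - 171*d - 126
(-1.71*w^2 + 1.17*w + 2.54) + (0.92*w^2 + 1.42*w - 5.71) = -0.79*w^2 + 2.59*w - 3.17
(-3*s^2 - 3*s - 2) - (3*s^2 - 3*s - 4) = 2 - 6*s^2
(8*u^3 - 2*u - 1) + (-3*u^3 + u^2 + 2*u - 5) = 5*u^3 + u^2 - 6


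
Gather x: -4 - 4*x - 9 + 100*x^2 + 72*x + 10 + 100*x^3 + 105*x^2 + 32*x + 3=100*x^3 + 205*x^2 + 100*x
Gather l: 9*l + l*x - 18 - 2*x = l*(x + 9) - 2*x - 18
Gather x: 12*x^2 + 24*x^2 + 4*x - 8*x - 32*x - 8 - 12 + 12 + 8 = 36*x^2 - 36*x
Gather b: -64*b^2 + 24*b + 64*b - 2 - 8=-64*b^2 + 88*b - 10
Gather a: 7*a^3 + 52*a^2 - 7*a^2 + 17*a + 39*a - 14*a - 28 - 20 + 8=7*a^3 + 45*a^2 + 42*a - 40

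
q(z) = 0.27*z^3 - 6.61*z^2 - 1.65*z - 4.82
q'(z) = 0.81*z^2 - 13.22*z - 1.65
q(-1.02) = -10.30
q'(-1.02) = 12.68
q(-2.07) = -32.12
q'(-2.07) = 29.19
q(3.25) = -70.73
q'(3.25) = -36.06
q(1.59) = -23.07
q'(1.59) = -20.62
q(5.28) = -158.06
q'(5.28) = -48.87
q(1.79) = -27.40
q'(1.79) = -22.72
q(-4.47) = -153.63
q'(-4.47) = 73.63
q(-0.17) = -4.73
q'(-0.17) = 0.62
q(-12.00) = -1403.42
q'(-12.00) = 273.63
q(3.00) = -61.97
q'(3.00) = -34.02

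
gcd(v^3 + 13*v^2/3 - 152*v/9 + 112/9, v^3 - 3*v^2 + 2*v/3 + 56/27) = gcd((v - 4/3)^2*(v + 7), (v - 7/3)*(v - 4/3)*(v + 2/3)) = v - 4/3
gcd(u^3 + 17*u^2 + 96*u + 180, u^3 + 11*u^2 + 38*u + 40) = u + 5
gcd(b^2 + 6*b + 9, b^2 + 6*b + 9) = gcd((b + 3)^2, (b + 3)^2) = b^2 + 6*b + 9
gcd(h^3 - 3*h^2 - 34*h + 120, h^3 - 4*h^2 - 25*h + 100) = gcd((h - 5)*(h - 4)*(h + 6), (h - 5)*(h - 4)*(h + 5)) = h^2 - 9*h + 20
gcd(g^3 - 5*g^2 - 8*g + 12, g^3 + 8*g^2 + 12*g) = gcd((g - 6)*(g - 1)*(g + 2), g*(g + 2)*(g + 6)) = g + 2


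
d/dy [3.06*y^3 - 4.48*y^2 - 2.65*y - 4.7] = 9.18*y^2 - 8.96*y - 2.65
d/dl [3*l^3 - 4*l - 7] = 9*l^2 - 4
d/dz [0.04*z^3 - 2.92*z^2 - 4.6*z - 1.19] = 0.12*z^2 - 5.84*z - 4.6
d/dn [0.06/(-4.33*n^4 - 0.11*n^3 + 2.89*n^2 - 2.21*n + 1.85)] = (1.0392*n^3 + 0.0198*n^2 - 0.3468*n + 0.1326)/(4.33*n^4 + 0.11*n^3 - 2.89*n^2 + 2.21*n - 1.85)^2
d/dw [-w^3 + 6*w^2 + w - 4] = -3*w^2 + 12*w + 1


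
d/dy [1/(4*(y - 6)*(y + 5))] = (1 - 2*y)/(4*(y^4 - 2*y^3 - 59*y^2 + 60*y + 900))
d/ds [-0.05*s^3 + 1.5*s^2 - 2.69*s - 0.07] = -0.15*s^2 + 3.0*s - 2.69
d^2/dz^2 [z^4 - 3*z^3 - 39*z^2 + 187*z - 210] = 12*z^2 - 18*z - 78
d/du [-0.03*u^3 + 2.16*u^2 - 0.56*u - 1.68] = -0.09*u^2 + 4.32*u - 0.56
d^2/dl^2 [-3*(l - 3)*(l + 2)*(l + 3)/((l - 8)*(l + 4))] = 6*(-47*l^3 - 522*l^2 - 2424*l - 2336)/(l^6 - 12*l^5 - 48*l^4 + 704*l^3 + 1536*l^2 - 12288*l - 32768)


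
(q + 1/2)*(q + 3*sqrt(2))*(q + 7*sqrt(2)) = q^3 + q^2/2 + 10*sqrt(2)*q^2 + 5*sqrt(2)*q + 42*q + 21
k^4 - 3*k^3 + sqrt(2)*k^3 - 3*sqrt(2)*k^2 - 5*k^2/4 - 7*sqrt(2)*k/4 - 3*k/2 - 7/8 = (k - 7/2)*(k + 1/2)*(k + sqrt(2)/2)^2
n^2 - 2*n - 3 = (n - 3)*(n + 1)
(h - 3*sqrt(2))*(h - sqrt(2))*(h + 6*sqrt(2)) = h^3 + 2*sqrt(2)*h^2 - 42*h + 36*sqrt(2)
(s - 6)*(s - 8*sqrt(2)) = s^2 - 8*sqrt(2)*s - 6*s + 48*sqrt(2)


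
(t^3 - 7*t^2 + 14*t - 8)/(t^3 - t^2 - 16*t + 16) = (t - 2)/(t + 4)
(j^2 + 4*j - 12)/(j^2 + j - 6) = (j + 6)/(j + 3)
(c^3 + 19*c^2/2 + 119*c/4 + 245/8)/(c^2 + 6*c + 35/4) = c + 7/2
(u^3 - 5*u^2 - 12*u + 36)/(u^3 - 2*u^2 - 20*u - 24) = (u^2 + u - 6)/(u^2 + 4*u + 4)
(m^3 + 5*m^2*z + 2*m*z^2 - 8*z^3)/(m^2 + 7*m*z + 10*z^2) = (m^2 + 3*m*z - 4*z^2)/(m + 5*z)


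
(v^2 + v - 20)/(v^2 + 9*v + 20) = (v - 4)/(v + 4)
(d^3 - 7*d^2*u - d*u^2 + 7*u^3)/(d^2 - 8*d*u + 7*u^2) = d + u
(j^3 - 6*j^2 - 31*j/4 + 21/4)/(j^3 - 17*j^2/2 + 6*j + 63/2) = (j - 1/2)/(j - 3)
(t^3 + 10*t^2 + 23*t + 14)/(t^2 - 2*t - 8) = (t^2 + 8*t + 7)/(t - 4)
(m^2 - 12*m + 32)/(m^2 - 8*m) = (m - 4)/m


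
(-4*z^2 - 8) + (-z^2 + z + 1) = -5*z^2 + z - 7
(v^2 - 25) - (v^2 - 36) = 11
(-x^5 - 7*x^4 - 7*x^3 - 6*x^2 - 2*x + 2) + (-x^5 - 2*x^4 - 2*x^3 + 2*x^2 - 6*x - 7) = -2*x^5 - 9*x^4 - 9*x^3 - 4*x^2 - 8*x - 5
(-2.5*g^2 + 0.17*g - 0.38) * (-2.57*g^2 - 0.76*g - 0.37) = 6.425*g^4 + 1.4631*g^3 + 1.7724*g^2 + 0.2259*g + 0.1406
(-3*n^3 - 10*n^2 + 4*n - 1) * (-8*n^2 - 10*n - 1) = 24*n^5 + 110*n^4 + 71*n^3 - 22*n^2 + 6*n + 1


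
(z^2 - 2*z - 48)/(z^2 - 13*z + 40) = (z + 6)/(z - 5)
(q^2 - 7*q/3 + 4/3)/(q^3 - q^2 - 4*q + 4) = (q - 4/3)/(q^2 - 4)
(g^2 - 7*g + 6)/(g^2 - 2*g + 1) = (g - 6)/(g - 1)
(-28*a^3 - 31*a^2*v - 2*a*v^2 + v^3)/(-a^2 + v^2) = (-28*a^2 - 3*a*v + v^2)/(-a + v)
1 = 1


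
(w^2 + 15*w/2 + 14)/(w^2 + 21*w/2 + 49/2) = (w + 4)/(w + 7)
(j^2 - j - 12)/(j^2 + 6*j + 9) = (j - 4)/(j + 3)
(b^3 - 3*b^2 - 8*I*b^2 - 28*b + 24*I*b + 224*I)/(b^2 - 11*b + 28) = (b^2 + b*(4 - 8*I) - 32*I)/(b - 4)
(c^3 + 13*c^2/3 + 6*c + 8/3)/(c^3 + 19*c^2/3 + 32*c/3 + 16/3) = (c + 2)/(c + 4)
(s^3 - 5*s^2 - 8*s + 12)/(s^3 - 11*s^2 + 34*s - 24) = (s + 2)/(s - 4)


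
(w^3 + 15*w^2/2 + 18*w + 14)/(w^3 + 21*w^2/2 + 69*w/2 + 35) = (w + 2)/(w + 5)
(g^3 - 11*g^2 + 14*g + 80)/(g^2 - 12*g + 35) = (g^2 - 6*g - 16)/(g - 7)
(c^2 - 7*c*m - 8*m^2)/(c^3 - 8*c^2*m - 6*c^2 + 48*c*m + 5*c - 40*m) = (c + m)/(c^2 - 6*c + 5)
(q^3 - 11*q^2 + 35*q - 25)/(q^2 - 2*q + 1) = (q^2 - 10*q + 25)/(q - 1)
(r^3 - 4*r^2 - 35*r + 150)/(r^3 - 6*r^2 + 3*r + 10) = (r^2 + r - 30)/(r^2 - r - 2)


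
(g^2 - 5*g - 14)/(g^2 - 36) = (g^2 - 5*g - 14)/(g^2 - 36)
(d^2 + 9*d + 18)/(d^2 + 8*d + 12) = (d + 3)/(d + 2)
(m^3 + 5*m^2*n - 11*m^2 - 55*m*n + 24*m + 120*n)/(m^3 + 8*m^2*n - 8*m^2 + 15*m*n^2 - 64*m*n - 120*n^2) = (m - 3)/(m + 3*n)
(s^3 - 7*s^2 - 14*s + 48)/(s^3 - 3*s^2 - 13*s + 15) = (s^2 - 10*s + 16)/(s^2 - 6*s + 5)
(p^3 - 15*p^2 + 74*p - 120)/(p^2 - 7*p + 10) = (p^2 - 10*p + 24)/(p - 2)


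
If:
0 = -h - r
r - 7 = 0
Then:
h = -7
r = 7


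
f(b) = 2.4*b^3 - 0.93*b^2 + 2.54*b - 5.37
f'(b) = 7.2*b^2 - 1.86*b + 2.54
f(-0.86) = -9.77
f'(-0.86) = 9.46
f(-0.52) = -7.28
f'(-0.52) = 5.45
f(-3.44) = -122.81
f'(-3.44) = 94.14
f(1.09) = -0.60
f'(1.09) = 9.07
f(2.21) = 21.61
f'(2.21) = 33.59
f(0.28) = -4.68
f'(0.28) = 2.58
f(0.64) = -3.50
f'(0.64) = 4.30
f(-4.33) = -228.64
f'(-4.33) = 145.59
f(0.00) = -5.37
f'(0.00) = 2.54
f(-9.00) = -1853.16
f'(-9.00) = 602.48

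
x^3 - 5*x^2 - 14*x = x*(x - 7)*(x + 2)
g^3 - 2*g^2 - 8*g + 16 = (g - 2)*(g - 2*sqrt(2))*(g + 2*sqrt(2))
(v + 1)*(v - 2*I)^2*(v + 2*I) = v^4 + v^3 - 2*I*v^3 + 4*v^2 - 2*I*v^2 + 4*v - 8*I*v - 8*I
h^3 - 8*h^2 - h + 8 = (h - 8)*(h - 1)*(h + 1)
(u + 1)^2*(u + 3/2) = u^3 + 7*u^2/2 + 4*u + 3/2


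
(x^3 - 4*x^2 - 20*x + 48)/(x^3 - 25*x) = (x^3 - 4*x^2 - 20*x + 48)/(x*(x^2 - 25))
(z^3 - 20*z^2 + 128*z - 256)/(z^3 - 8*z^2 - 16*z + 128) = (z - 8)/(z + 4)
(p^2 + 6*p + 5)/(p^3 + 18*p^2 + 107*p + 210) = (p + 1)/(p^2 + 13*p + 42)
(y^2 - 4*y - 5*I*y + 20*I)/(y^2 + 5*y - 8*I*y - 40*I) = (y^2 - y*(4 + 5*I) + 20*I)/(y^2 + y*(5 - 8*I) - 40*I)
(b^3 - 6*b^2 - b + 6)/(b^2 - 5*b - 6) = b - 1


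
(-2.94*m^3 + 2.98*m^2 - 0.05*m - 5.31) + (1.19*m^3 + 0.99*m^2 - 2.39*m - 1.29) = -1.75*m^3 + 3.97*m^2 - 2.44*m - 6.6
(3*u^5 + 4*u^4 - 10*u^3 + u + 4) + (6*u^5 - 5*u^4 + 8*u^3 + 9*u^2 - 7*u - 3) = 9*u^5 - u^4 - 2*u^3 + 9*u^2 - 6*u + 1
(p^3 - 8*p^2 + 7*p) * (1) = p^3 - 8*p^2 + 7*p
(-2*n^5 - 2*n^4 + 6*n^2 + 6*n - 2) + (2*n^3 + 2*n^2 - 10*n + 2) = -2*n^5 - 2*n^4 + 2*n^3 + 8*n^2 - 4*n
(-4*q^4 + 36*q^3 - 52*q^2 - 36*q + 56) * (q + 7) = -4*q^5 + 8*q^4 + 200*q^3 - 400*q^2 - 196*q + 392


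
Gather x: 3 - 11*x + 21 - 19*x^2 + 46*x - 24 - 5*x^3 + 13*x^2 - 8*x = -5*x^3 - 6*x^2 + 27*x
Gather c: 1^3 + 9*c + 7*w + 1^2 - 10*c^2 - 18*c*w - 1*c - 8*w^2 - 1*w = -10*c^2 + c*(8 - 18*w) - 8*w^2 + 6*w + 2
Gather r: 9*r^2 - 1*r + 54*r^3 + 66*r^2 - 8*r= 54*r^3 + 75*r^2 - 9*r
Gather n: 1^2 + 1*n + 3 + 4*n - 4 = 5*n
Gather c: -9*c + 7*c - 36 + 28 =-2*c - 8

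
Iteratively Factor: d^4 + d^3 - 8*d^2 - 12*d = (d + 2)*(d^3 - d^2 - 6*d) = (d - 3)*(d + 2)*(d^2 + 2*d) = d*(d - 3)*(d + 2)*(d + 2)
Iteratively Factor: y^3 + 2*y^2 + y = (y + 1)*(y^2 + y) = y*(y + 1)*(y + 1)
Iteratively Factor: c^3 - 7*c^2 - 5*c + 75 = (c + 3)*(c^2 - 10*c + 25) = (c - 5)*(c + 3)*(c - 5)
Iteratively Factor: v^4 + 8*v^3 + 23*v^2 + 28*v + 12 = (v + 2)*(v^3 + 6*v^2 + 11*v + 6) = (v + 2)*(v + 3)*(v^2 + 3*v + 2) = (v + 2)^2*(v + 3)*(v + 1)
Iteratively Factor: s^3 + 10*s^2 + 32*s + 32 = (s + 4)*(s^2 + 6*s + 8) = (s + 4)^2*(s + 2)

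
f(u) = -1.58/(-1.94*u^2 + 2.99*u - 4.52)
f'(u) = -1.58*(3.88*u - 2.99)/(-1.94*u^2 + 2.99*u - 4.52)^2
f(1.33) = 0.40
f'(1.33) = -0.22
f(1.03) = 0.45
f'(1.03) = -0.13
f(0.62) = 0.46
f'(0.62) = 0.08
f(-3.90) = 0.03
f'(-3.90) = 0.01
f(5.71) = 0.03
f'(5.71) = -0.01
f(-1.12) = 0.15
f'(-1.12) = 0.11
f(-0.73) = 0.20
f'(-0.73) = 0.15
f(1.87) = 0.28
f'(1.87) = -0.21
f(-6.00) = 0.02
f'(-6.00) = 0.00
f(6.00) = 0.03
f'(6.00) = -0.01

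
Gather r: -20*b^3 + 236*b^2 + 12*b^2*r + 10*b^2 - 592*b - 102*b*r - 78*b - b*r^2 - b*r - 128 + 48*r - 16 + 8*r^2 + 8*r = -20*b^3 + 246*b^2 - 670*b + r^2*(8 - b) + r*(12*b^2 - 103*b + 56) - 144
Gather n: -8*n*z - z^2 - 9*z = -8*n*z - z^2 - 9*z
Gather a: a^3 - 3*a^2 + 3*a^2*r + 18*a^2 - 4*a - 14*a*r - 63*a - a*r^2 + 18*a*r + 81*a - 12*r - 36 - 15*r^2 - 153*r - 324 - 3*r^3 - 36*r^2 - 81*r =a^3 + a^2*(3*r + 15) + a*(-r^2 + 4*r + 14) - 3*r^3 - 51*r^2 - 246*r - 360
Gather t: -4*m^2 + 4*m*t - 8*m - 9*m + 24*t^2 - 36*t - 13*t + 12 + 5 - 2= -4*m^2 - 17*m + 24*t^2 + t*(4*m - 49) + 15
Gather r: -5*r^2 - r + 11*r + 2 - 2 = -5*r^2 + 10*r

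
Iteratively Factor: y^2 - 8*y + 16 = (y - 4)*(y - 4)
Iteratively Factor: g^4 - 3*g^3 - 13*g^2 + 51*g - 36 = (g - 3)*(g^3 - 13*g + 12) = (g - 3)^2*(g^2 + 3*g - 4) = (g - 3)^2*(g + 4)*(g - 1)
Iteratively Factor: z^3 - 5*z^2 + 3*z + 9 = (z - 3)*(z^2 - 2*z - 3) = (z - 3)^2*(z + 1)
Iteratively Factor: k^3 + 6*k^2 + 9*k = (k)*(k^2 + 6*k + 9) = k*(k + 3)*(k + 3)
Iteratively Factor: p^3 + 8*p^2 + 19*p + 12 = (p + 3)*(p^2 + 5*p + 4) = (p + 3)*(p + 4)*(p + 1)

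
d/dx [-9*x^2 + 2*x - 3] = 2 - 18*x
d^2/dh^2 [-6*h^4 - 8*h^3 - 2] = 24*h*(-3*h - 2)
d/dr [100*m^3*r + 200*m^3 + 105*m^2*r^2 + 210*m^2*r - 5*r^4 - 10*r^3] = 100*m^3 + 210*m^2*r + 210*m^2 - 20*r^3 - 30*r^2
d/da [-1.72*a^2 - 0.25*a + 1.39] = -3.44*a - 0.25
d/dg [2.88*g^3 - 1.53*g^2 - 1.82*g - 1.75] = 8.64*g^2 - 3.06*g - 1.82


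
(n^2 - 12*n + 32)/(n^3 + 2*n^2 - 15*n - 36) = (n - 8)/(n^2 + 6*n + 9)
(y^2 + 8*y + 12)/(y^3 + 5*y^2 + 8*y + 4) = (y + 6)/(y^2 + 3*y + 2)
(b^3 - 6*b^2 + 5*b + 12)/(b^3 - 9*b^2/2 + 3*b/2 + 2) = 2*(b^2 - 2*b - 3)/(2*b^2 - b - 1)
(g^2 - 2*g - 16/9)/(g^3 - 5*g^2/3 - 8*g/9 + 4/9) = (3*g - 8)/(3*g^2 - 7*g + 2)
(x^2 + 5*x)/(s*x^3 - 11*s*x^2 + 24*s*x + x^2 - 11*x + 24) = x*(x + 5)/(s*x^3 - 11*s*x^2 + 24*s*x + x^2 - 11*x + 24)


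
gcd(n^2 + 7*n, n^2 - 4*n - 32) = 1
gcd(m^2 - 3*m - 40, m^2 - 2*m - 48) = m - 8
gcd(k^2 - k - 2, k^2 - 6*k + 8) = k - 2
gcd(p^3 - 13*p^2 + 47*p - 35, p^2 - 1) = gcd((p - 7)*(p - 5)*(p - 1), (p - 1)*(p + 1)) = p - 1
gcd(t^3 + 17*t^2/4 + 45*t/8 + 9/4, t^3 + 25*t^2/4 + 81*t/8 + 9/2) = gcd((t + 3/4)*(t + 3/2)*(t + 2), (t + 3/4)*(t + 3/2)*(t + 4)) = t^2 + 9*t/4 + 9/8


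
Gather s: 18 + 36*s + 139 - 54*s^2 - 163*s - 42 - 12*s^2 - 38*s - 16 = -66*s^2 - 165*s + 99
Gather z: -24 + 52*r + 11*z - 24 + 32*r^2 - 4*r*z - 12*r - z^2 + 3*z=32*r^2 + 40*r - z^2 + z*(14 - 4*r) - 48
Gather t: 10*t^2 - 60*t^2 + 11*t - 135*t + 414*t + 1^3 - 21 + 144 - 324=-50*t^2 + 290*t - 200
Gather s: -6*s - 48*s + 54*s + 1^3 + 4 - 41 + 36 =0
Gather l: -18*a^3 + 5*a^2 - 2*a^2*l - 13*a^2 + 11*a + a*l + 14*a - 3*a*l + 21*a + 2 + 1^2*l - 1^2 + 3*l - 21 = -18*a^3 - 8*a^2 + 46*a + l*(-2*a^2 - 2*a + 4) - 20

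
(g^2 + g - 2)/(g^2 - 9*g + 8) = (g + 2)/(g - 8)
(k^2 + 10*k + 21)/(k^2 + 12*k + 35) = (k + 3)/(k + 5)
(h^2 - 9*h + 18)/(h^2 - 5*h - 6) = (h - 3)/(h + 1)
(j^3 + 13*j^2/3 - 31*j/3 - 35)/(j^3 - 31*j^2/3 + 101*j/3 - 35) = (3*j^2 + 22*j + 35)/(3*j^2 - 22*j + 35)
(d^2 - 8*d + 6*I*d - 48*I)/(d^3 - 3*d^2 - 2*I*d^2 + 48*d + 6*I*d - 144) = (d - 8)/(d^2 - d*(3 + 8*I) + 24*I)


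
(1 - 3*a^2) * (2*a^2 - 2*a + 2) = -6*a^4 + 6*a^3 - 4*a^2 - 2*a + 2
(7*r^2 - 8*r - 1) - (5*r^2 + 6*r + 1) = 2*r^2 - 14*r - 2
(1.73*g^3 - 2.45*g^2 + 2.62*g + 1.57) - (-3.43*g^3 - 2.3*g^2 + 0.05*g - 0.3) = 5.16*g^3 - 0.15*g^2 + 2.57*g + 1.87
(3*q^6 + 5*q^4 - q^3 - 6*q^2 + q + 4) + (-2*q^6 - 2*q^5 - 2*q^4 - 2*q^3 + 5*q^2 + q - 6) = q^6 - 2*q^5 + 3*q^4 - 3*q^3 - q^2 + 2*q - 2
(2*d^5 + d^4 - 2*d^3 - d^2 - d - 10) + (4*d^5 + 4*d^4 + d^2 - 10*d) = 6*d^5 + 5*d^4 - 2*d^3 - 11*d - 10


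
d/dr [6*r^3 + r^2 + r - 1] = 18*r^2 + 2*r + 1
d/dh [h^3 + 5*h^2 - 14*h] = 3*h^2 + 10*h - 14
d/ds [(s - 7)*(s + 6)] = 2*s - 1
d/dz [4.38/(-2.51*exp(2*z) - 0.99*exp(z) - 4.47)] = (21.9876*exp(z) + 4.3362)*exp(z)/(2.51*exp(2*z) + 0.99*exp(z) + 4.47)^2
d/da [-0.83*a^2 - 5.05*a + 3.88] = -1.66*a - 5.05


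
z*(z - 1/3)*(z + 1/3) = z^3 - z/9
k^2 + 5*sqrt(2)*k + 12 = (k + 2*sqrt(2))*(k + 3*sqrt(2))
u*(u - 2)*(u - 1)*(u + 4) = u^4 + u^3 - 10*u^2 + 8*u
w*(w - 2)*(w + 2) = w^3 - 4*w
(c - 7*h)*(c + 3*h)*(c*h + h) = c^3*h - 4*c^2*h^2 + c^2*h - 21*c*h^3 - 4*c*h^2 - 21*h^3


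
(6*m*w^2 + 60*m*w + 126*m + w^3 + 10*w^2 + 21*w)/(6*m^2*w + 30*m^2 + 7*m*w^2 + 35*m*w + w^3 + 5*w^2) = (w^2 + 10*w + 21)/(m*w + 5*m + w^2 + 5*w)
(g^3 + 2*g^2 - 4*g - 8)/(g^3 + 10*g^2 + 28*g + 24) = (g - 2)/(g + 6)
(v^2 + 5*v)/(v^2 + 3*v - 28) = v*(v + 5)/(v^2 + 3*v - 28)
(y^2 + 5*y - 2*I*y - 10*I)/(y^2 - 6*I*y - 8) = (y + 5)/(y - 4*I)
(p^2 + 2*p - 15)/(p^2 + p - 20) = (p - 3)/(p - 4)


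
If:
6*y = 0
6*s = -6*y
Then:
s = 0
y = 0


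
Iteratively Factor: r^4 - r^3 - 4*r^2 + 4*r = (r - 1)*(r^3 - 4*r) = (r - 2)*(r - 1)*(r^2 + 2*r) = r*(r - 2)*(r - 1)*(r + 2)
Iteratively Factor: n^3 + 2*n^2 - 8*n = (n - 2)*(n^2 + 4*n) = n*(n - 2)*(n + 4)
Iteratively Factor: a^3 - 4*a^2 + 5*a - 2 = (a - 2)*(a^2 - 2*a + 1) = (a - 2)*(a - 1)*(a - 1)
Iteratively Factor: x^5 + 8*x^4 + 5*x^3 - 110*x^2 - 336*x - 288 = (x + 2)*(x^4 + 6*x^3 - 7*x^2 - 96*x - 144) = (x - 4)*(x + 2)*(x^3 + 10*x^2 + 33*x + 36) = (x - 4)*(x + 2)*(x + 4)*(x^2 + 6*x + 9) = (x - 4)*(x + 2)*(x + 3)*(x + 4)*(x + 3)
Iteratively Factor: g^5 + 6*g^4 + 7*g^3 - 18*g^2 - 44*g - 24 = (g + 2)*(g^4 + 4*g^3 - g^2 - 16*g - 12) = (g - 2)*(g + 2)*(g^3 + 6*g^2 + 11*g + 6) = (g - 2)*(g + 2)^2*(g^2 + 4*g + 3) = (g - 2)*(g + 2)^2*(g + 3)*(g + 1)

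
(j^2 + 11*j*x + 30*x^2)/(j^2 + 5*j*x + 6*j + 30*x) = (j + 6*x)/(j + 6)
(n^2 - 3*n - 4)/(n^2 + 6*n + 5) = (n - 4)/(n + 5)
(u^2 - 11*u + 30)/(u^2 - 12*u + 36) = (u - 5)/(u - 6)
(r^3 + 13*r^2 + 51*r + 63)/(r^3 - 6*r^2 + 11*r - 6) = (r^3 + 13*r^2 + 51*r + 63)/(r^3 - 6*r^2 + 11*r - 6)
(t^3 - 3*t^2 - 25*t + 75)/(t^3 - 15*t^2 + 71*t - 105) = (t + 5)/(t - 7)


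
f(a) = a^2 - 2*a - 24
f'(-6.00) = -14.00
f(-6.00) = 24.00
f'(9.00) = 16.00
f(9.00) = 39.00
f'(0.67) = -0.66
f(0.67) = -24.89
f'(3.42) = 4.84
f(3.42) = -19.14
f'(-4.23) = -10.46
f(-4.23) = 2.35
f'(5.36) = 8.72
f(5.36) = -5.99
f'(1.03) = 0.06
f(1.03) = -25.00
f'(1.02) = 0.04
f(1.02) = -25.00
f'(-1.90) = -5.80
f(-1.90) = -16.59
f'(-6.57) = -15.14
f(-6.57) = 32.30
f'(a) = 2*a - 2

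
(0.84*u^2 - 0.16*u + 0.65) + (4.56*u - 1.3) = 0.84*u^2 + 4.4*u - 0.65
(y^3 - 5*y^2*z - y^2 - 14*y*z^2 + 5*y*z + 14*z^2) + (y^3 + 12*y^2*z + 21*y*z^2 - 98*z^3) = 2*y^3 + 7*y^2*z - y^2 + 7*y*z^2 + 5*y*z - 98*z^3 + 14*z^2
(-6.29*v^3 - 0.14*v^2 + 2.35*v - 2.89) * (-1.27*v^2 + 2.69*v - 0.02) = 7.9883*v^5 - 16.7423*v^4 - 3.2353*v^3 + 9.9946*v^2 - 7.8211*v + 0.0578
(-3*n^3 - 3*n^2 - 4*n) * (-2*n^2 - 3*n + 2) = 6*n^5 + 15*n^4 + 11*n^3 + 6*n^2 - 8*n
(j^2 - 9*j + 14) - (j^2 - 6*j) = 14 - 3*j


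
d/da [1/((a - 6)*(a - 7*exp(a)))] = ((6 - a)*(a - 7*exp(a)) + (a - 6)^2*(7*exp(a) - 1))/((a - 6)^3*(a - 7*exp(a))^2)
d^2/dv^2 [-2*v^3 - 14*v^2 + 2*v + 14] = -12*v - 28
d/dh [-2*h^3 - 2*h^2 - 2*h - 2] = -6*h^2 - 4*h - 2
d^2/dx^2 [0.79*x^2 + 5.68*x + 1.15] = 1.58000000000000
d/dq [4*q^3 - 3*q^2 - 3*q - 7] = 12*q^2 - 6*q - 3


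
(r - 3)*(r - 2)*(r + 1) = r^3 - 4*r^2 + r + 6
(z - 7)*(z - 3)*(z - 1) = z^3 - 11*z^2 + 31*z - 21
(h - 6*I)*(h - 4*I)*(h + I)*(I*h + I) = I*h^4 + 9*h^3 + I*h^3 + 9*h^2 - 14*I*h^2 + 24*h - 14*I*h + 24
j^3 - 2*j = j*(j - sqrt(2))*(j + sqrt(2))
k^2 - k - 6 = (k - 3)*(k + 2)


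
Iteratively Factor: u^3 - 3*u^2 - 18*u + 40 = (u - 5)*(u^2 + 2*u - 8) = (u - 5)*(u - 2)*(u + 4)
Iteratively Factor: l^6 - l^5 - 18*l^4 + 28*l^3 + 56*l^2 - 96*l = (l)*(l^5 - l^4 - 18*l^3 + 28*l^2 + 56*l - 96) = l*(l - 3)*(l^4 + 2*l^3 - 12*l^2 - 8*l + 32) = l*(l - 3)*(l - 2)*(l^3 + 4*l^2 - 4*l - 16) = l*(l - 3)*(l - 2)^2*(l^2 + 6*l + 8) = l*(l - 3)*(l - 2)^2*(l + 4)*(l + 2)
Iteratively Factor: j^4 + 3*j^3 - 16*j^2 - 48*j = (j)*(j^3 + 3*j^2 - 16*j - 48) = j*(j + 3)*(j^2 - 16) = j*(j - 4)*(j + 3)*(j + 4)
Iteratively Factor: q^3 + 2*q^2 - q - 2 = (q + 2)*(q^2 - 1) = (q - 1)*(q + 2)*(q + 1)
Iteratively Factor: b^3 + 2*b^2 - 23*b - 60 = (b + 3)*(b^2 - b - 20) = (b - 5)*(b + 3)*(b + 4)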